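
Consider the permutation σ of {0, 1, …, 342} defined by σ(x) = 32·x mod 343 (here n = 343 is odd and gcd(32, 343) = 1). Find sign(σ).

+1

Trace 296: π^k(296) = [296, 211, 235, 317, 197, 130, 44] for k=0..6.
Decompose π into cycles: lengths [147, 147, 21, 21, 3, 3, 1] (7 cycles, including the fixed point 0).
With 7 cycles on 343 points, sign = (−1)^{343−7} = +1.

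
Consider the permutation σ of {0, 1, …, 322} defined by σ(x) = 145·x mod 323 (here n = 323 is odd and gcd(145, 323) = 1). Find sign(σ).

-1

Trace 240: π^k(240) = [240, 239, 94, 64, 236, 305, 297] for k=0..6.
18 cycles of lengths [24, 24, 24, 24, 24, 24, 24, 24, 24, 24, 24, 24, 8, 8, 6, 6, 6, 1].
18 cycles on 323: each ℓ→(−1)^(ℓ−1), product (−1)^305 = -1.
Zolotarev: (145|323) = -1, matching the cycle-count sign.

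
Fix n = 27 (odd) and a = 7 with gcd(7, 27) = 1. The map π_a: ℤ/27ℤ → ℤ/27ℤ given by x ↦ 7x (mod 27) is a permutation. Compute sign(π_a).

Orbit of 1 under x↦7x: [1, 7, 22, 19, 25, 13, 10]… (length divides ord_27(7)).
π_7 has 7 disjoint cycles with lengths [9, 9, 3, 3, 1, 1, 1] on {0,…,26}.
Σ(ℓ_i−1) = 27−7 = 20; sign = (−1)^20 = +1.
Zolotarev: (7|27) = +1, matching the cycle-count sign.

+1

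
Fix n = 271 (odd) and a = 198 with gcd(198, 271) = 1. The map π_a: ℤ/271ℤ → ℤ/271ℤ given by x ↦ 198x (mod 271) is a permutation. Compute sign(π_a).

+1

Start at x=81: 81 → 49 → 217 → 148 → 36 → 82 → 247 → … (one orbit).
Decompose π into cycles: lengths [135, 135, 1] (3 cycles, including the fixed point 0).
n − c = 271 − 3 = 268; sign = (−1)^268 = +1.
The Jacobi symbol (198|271) = +1 (Zolotarev) agrees.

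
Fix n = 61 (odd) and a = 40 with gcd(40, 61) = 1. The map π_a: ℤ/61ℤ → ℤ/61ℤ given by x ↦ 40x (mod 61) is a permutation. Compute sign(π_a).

Trace 29: π^k(29) = [29, 1, 40, 14, 11, 13, 32] for k=0..6.
π_40 has 6 disjoint cycles with lengths [12, 12, 12, 12, 12, 1] on {0,…,60}.
n − c = 61 − 6 = 55; sign = (−1)^55 = -1.
The Jacobi symbol (40|61) = -1 (Zolotarev) agrees.

-1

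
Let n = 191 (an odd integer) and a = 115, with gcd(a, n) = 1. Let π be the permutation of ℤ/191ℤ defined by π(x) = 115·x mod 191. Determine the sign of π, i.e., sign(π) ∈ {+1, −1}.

+1

Trace 15: π^k(15) = [15, 6, 117, 85, 34, 90, 36] for k=0..6.
Decompose π into cycles: lengths [95, 95, 1] (3 cycles, including the fixed point 0).
n − c = 191 − 3 = 188; sign = (−1)^188 = +1.
Check: (115/191) = +1 by Zolotarev.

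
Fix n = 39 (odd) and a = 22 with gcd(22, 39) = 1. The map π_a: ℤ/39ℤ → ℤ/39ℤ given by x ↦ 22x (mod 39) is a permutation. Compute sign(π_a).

+1

Orbit of 1 under x↦22x: [1, 22, 16]… (length divides ord_39(22)).
Decompose π into cycles: lengths [3, 3, 3, 3, 3, 3, 3, 3, 3, 3, 3, 3, 1, 1, 1] (15 cycles, including the fixed point 0).
15 cycles on 39: each ℓ→(−1)^(ℓ−1), product (−1)^24 = +1.
Check: (22/39) = +1 by Zolotarev.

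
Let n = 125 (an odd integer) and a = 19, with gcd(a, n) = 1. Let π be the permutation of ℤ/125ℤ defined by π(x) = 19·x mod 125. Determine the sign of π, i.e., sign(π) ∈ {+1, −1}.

Orbit of 54 under x↦19x: [54, 26, 119, 11, 84, 96, 74]… (length divides ord_125(19)).
Cycle lengths of π_19 on ℤ/125ℤ: [50, 50, 10, 10, 2, 2, 1]; 7 cycles in total.
125 − 7 = 118 transpositions; sign(π) = (−1)^118 = +1.
The Jacobi symbol (19|125) = +1 (Zolotarev) agrees.

+1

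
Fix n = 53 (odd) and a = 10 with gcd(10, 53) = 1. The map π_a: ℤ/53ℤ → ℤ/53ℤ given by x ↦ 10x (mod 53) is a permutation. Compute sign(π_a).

+1

Orbit of 10 under x↦10x: [10, 47, 46, 36, 42, 49, 13]… (length divides ord_53(10)).
Cycle lengths of π_10 on ℤ/53ℤ: [13, 13, 13, 13, 1]; 5 cycles in total.
53 − 5 = 48 transpositions; sign(π) = (−1)^48 = +1.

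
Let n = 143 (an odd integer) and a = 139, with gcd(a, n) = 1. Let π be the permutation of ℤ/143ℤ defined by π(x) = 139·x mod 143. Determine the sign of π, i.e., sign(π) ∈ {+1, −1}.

-1

Orbit of 74 under x↦139x: [74, 133, 40, 126, 68, 14, 87]… (length divides ord_143(139)).
The orbit structure of x ↦ 139x mod 143: 10 orbits of sizes [30, 30, 30, 30, 10, 3, 3, 3, 3, 1].
n − c = 143 − 10 = 133; sign = (−1)^133 = -1.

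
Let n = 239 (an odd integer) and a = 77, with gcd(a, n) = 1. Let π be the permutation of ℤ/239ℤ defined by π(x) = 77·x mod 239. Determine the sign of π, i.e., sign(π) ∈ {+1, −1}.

Trace 93: π^k(93) = [93, 230, 24, 175, 91, 76, 116] for k=0..6.
Decompose π into cycles: lengths [238, 1] (2 cycles, including the fixed point 0).
With 2 cycles on 239 points, sign = (−1)^{239−2} = -1.
The Jacobi symbol (77|239) = -1 (Zolotarev) agrees.

-1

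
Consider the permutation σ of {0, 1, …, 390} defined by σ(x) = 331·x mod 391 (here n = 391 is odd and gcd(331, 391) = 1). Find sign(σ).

Trace 47: π^k(47) = [47, 308, 288, 315, 259, 100, 256] for k=0..6.
Cycle lengths of π_331 on ℤ/391ℤ: [88, 88, 88, 88, 11, 11, 8, 8, 1]; 9 cycles in total.
9 cycles on 391: each ℓ→(−1)^(ℓ−1), product (−1)^382 = +1.
(331|391)_J = +1 (Zolotarev's lemma cross-check).

+1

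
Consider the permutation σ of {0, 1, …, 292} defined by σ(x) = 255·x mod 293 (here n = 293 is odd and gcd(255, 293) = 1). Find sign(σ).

+1

Trace 40: π^k(40) = [40, 238, 39, 276, 60, 64, 205] for k=0..6.
The orbit structure of x ↦ 255x mod 293: 3 orbits of sizes [146, 146, 1].
n − c = 293 − 3 = 290; sign = (−1)^290 = +1.
Via Zolotarev, sign(π_{255}) = (255|293) = +1.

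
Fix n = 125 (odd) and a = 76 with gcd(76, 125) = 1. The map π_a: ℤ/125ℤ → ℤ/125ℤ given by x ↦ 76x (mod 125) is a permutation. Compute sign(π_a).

Orbit of 76 under x↦76x: [76, 26, 101, 51, 1]… (length divides ord_125(76)).
45 cycles of lengths [5, 5, 5, 5, 5, 5, 5, 5, 5, 5, 5, 5, 5, 5, 5, 5, 5, 5, 5, 5, 1, 1, 1, 1, 1, 1, 1, 1, 1, 1, 1, 1, 1, 1, 1, 1, 1, 1, 1, 1, 1, 1, 1, 1, 1].
sign(π) = (−1)^{n − #cycles} = (−1)^{125−45} = (−1)^80 = +1.
(76|125)_J = +1 (Zolotarev's lemma cross-check).

+1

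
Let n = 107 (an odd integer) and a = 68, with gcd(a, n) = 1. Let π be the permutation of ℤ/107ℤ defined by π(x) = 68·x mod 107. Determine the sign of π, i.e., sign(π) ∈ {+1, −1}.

-1

Trace 72: π^k(72) = [72, 81, 51, 44, 103, 49, 15] for k=0..6.
Decompose π into cycles: lengths [106, 1] (2 cycles, including the fixed point 0).
n − c = 107 − 2 = 105; sign = (−1)^105 = -1.
(68|107)_J = -1 (Zolotarev's lemma cross-check).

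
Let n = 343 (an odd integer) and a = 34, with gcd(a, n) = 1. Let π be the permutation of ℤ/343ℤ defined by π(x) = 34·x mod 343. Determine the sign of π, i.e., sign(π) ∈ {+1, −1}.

Orbit of 190 under x↦34x: [190, 286, 120, 307, 148, 230, 274]… (length divides ord_343(34)).
Cycle lengths of π_34 on ℤ/343ℤ: [98, 98, 98, 14, 14, 14, 2, 2, 2, 1]; 10 cycles in total.
343 − 10 = 333 transpositions; sign(π) = (−1)^333 = -1.

-1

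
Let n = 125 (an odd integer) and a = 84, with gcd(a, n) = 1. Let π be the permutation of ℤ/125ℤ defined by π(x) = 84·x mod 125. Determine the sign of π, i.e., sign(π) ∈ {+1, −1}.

+1

Orbit of 64 under x↦84x: [64, 1, 84, 56, 79, 11, 49]… (length divides ord_125(84)).
π_84 has 7 disjoint cycles with lengths [50, 50, 10, 10, 2, 2, 1] on {0,…,124}.
With 7 cycles on 125 points, sign = (−1)^{125−7} = +1.
Check: (84/125) = +1 by Zolotarev.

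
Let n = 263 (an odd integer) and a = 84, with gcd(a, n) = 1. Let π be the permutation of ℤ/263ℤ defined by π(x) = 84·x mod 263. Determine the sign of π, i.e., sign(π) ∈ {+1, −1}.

-1

Trace 114: π^k(114) = [114, 108, 130, 137, 199, 147, 250] for k=0..6.
Cycle type of π: 262 + 1; total 2 cycles.
With 2 cycles on 263 points, sign = (−1)^{263−2} = -1.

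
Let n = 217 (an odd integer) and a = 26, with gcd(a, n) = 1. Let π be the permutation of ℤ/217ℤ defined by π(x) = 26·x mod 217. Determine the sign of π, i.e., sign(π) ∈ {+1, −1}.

Trace 192: π^k(192) = [192, 1, 26, 25, 216, 191] for k=0..5.
Decompose π into cycles: lengths [6, 6, 6, 6, 6, 6, 6, 6, 6, 6, 6, 6, 6, 6, 6, 6, 6, 6, 6, 6, 6, 6, 6, 6, 6, 6, 6, 6, 6, 6, 6, 6, 6, 6, 6, 6, 1] (37 cycles, including the fixed point 0).
217 − 37 = 180 transpositions; sign(π) = (−1)^180 = +1.
The Jacobi symbol (26|217) = +1 (Zolotarev) agrees.

+1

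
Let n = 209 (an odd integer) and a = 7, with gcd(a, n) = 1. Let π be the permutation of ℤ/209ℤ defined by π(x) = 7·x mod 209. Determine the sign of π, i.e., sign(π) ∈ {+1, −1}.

Start at x=178: 178 → 201 → 153 → 26 → 182 → 20 → 140 → … (one orbit).
π_7 has 14 disjoint cycles with lengths [30, 30, 30, 30, 30, 30, 10, 3, 3, 3, 3, 3, 3, 1] on {0,…,208}.
Σ(ℓ_i−1) = 209−14 = 195; sign = (−1)^195 = -1.

-1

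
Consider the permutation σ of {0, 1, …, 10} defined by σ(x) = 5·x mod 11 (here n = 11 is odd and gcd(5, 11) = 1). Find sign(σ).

Start at x=5: 5 → 3 → 4 → 9 → 1 → 5 (one orbit).
3 cycles of lengths [5, 5, 1].
11 − 3 = 8 transpositions; sign(π) = (−1)^8 = +1.

+1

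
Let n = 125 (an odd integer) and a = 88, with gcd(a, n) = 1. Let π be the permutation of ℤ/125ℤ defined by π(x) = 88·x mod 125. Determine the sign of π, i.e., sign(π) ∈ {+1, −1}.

-1

Start at x=34: 34 → 117 → 46 → 48 → 99 → 87 → 31 → … (one orbit).
4 cycles of lengths [100, 20, 4, 1].
sign(π) = (−1)^{n − #cycles} = (−1)^{125−4} = (−1)^121 = -1.
(88|125)_J = -1 (Zolotarev's lemma cross-check).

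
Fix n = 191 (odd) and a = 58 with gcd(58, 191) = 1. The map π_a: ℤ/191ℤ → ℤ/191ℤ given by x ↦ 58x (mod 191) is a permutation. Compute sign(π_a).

Orbit of 182 under x↦58x: [182, 51, 93, 46, 185, 34, 62]… (length divides ord_191(58)).
Cycle type of π: 190 + 1; total 2 cycles.
sign(π) = (−1)^{n − #cycles} = (−1)^{191−2} = (−1)^189 = -1.
Check: (58/191) = -1 by Zolotarev.

-1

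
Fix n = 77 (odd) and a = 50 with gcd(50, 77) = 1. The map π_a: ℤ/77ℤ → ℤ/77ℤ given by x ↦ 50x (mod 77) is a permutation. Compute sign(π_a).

-1

Start at x=29: 29 → 64 → 43 → 71 → 8 → 15 → 57 → … (one orbit).
Cycle lengths of π_50 on ℤ/77ℤ: [10, 10, 10, 10, 10, 10, 10, 1, 1, 1, 1, 1, 1, 1]; 14 cycles in total.
n − c = 77 − 14 = 63; sign = (−1)^63 = -1.
Via Zolotarev, sign(π_{50}) = (50|77) = -1.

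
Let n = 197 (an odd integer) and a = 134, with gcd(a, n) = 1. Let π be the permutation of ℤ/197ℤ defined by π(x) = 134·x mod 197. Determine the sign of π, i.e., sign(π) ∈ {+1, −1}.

+1

Start at x=196: 196 → 63 → 168 → 54 → 144 → 187 → 39 → … (one orbit).
Cycle type of π: 98×2 + 1; total 3 cycles.
With 3 cycles on 197 points, sign = (−1)^{197−3} = +1.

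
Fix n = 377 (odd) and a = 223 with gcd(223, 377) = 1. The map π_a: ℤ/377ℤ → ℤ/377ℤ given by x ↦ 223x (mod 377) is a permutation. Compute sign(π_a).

-1

Trace 257: π^k(257) = [257, 7, 53, 132, 30, 281, 81] for k=0..6.
π_223 has 10 disjoint cycles with lengths [84, 84, 84, 84, 12, 7, 7, 7, 7, 1] on {0,…,376}.
n − c = 377 − 10 = 367; sign = (−1)^367 = -1.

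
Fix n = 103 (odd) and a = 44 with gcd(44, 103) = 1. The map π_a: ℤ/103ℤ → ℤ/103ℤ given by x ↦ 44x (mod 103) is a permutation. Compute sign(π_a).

-1

Trace 60: π^k(60) = [60, 65, 79, 77, 92, 31, 25] for k=0..6.
2 cycles of lengths [102, 1].
sign(π) = (−1)^{n − #cycles} = (−1)^{103−2} = (−1)^101 = -1.
Zolotarev: (44|103) = -1, matching the cycle-count sign.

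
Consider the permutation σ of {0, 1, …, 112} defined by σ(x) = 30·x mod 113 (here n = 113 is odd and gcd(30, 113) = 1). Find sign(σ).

+1

Start at x=30: 30 → 109 → 106 → 16 → 28 → 49 → 1 → 30 (one orbit).
17 cycles of lengths [7, 7, 7, 7, 7, 7, 7, 7, 7, 7, 7, 7, 7, 7, 7, 7, 1].
17 cycles on 113: each ℓ→(−1)^(ℓ−1), product (−1)^96 = +1.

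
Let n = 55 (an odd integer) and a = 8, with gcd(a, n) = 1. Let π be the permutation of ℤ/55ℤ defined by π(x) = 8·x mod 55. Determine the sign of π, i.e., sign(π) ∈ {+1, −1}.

Trace 8: π^k(8) = [8, 9, 17, 26, 43, 14, 2] for k=0..6.
Cycle type of π: 20×2 + 10 + 4 + 1; total 5 cycles.
5 cycles on 55: each ℓ→(−1)^(ℓ−1), product (−1)^50 = +1.
The Jacobi symbol (8|55) = +1 (Zolotarev) agrees.

+1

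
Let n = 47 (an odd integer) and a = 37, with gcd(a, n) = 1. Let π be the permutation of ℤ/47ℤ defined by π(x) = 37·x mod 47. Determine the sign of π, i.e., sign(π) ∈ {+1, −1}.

+1

Trace 42: π^k(42) = [42, 3, 17, 18, 8, 14, 1] for k=0..6.
π_37 has 3 disjoint cycles with lengths [23, 23, 1] on {0,…,46}.
3 cycles on 47: each ℓ→(−1)^(ℓ−1), product (−1)^44 = +1.
Zolotarev: (37|47) = +1, matching the cycle-count sign.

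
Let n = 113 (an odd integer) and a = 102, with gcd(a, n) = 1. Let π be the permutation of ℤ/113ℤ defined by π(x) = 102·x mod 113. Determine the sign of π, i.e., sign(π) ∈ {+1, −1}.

+1

Trace 81: π^k(81) = [81, 13, 83, 104, 99, 41, 1] for k=0..6.
3 cycles of lengths [56, 56, 1].
Σ(ℓ_i−1) = 113−3 = 110; sign = (−1)^110 = +1.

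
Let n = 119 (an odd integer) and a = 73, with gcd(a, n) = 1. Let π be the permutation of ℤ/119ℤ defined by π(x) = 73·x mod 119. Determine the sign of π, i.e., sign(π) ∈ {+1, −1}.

Orbit of 40 under x↦73x: [40, 64, 31, 2, 27, 67, 12]… (length divides ord_119(73)).
Cycle lengths of π_73 on ℤ/119ℤ: [48, 48, 16, 6, 1]; 5 cycles in total.
With 5 cycles on 119 points, sign = (−1)^{119−5} = +1.
Check: (73/119) = +1 by Zolotarev.

+1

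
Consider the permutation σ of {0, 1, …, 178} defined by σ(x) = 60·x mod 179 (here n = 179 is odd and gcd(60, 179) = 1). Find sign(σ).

+1

Start at x=116: 116 → 158 → 172 → 117 → 39 → 13 → 64 → … (one orbit).
Cycle lengths of π_60 on ℤ/179ℤ: [89, 89, 1]; 3 cycles in total.
179 − 3 = 176 transpositions; sign(π) = (−1)^176 = +1.
The Jacobi symbol (60|179) = +1 (Zolotarev) agrees.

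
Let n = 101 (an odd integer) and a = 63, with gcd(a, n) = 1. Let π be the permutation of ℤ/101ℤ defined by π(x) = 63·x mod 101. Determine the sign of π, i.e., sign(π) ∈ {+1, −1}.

Start at x=25: 25 → 60 → 43 → 83 → 78 → 66 → 17 → … (one orbit).
Cycle lengths of π_63 on ℤ/101ℤ: [100, 1]; 2 cycles in total.
With 2 cycles on 101 points, sign = (−1)^{101−2} = -1.
Zolotarev: (63|101) = -1, matching the cycle-count sign.

-1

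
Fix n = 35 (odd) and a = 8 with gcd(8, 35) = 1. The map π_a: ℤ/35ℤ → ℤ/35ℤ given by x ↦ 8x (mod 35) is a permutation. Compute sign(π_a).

-1

Trace 22: π^k(22) = [22, 1, 8, 29] for k=0..3.
π_8 has 14 disjoint cycles with lengths [4, 4, 4, 4, 4, 4, 4, 1, 1, 1, 1, 1, 1, 1] on {0,…,34}.
35 − 14 = 21 transpositions; sign(π) = (−1)^21 = -1.
The Jacobi symbol (8|35) = -1 (Zolotarev) agrees.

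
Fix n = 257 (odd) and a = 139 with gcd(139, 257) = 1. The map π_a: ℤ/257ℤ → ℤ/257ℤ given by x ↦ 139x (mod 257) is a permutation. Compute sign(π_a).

Trace 52: π^k(52) = [52, 32, 79, 187, 36, 121, 114] for k=0..6.
Cycle type of π: 128×2 + 1; total 3 cycles.
With 3 cycles on 257 points, sign = (−1)^{257−3} = +1.

+1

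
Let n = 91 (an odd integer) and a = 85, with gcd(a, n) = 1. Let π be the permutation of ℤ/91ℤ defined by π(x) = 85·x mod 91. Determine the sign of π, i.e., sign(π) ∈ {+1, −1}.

Orbit of 15 under x↦85x: [15, 1, 85, 36, 57, 22, 50]… (length divides ord_91(85)).
Decompose π into cycles: lengths [12, 12, 12, 12, 12, 12, 12, 1, 1, 1, 1, 1, 1, 1] (14 cycles, including the fixed point 0).
With 14 cycles on 91 points, sign = (−1)^{91−14} = -1.

-1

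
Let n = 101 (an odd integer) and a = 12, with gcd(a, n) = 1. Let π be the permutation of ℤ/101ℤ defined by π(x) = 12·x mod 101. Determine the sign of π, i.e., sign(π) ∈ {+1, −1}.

Start at x=52: 52 → 18 → 14 → 67 → 97 → 53 → 30 → … (one orbit).
Decompose π into cycles: lengths [100, 1] (2 cycles, including the fixed point 0).
With 2 cycles on 101 points, sign = (−1)^{101−2} = -1.

-1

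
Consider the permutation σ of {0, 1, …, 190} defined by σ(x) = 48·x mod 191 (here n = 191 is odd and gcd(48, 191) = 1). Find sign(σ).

+1

Orbit of 79 under x↦48x: [79, 163, 184, 46, 107, 170, 138]… (length divides ord_191(48)).
Cycle lengths of π_48 on ℤ/191ℤ: [95, 95, 1]; 3 cycles in total.
Σ(ℓ_i−1) = 191−3 = 188; sign = (−1)^188 = +1.
Zolotarev: (48|191) = +1, matching the cycle-count sign.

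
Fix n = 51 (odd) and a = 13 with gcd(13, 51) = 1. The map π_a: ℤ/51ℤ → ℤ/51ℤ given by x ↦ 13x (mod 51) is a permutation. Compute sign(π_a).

+1

Start at x=16: 16 → 4 → 1 → 13 → 16 (one orbit).
Cycle type of π: 4×12 + 1×3; total 15 cycles.
15 cycles on 51: each ℓ→(−1)^(ℓ−1), product (−1)^36 = +1.
Check: (13/51) = +1 by Zolotarev.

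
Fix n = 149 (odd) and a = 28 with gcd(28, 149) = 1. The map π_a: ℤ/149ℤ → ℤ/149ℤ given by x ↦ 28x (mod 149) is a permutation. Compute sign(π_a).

+1

Start at x=28: 28 → 39 → 49 → 31 → 123 → 17 → 29 → … (one orbit).
π_28 has 5 disjoint cycles with lengths [37, 37, 37, 37, 1] on {0,…,148}.
With 5 cycles on 149 points, sign = (−1)^{149−5} = +1.
The Jacobi symbol (28|149) = +1 (Zolotarev) agrees.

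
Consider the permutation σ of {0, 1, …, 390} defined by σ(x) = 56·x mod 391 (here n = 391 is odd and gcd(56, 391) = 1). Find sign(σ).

+1

Orbit of 20 under x↦56x: [20, 338, 160, 358, 107, 127, 74]… (length divides ord_391(56)).
Cycle lengths of π_56 on ℤ/391ℤ: [176, 176, 22, 16, 1]; 5 cycles in total.
Σ(ℓ_i−1) = 391−5 = 386; sign = (−1)^386 = +1.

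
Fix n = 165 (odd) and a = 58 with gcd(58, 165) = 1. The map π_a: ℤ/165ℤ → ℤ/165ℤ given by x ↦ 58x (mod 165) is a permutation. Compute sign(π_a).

Trace 67: π^k(67) = [67, 91, 163, 49, 37, 1, 58] for k=0..6.
Cycle lengths of π_58 on ℤ/165ℤ: [20, 20, 20, 20, 20, 20, 5, 5, 5, 5, 5, 5, 4, 4, 4, 1, 1, 1]; 18 cycles in total.
Σ(ℓ_i−1) = 165−18 = 147; sign = (−1)^147 = -1.
Check: (58/165) = -1 by Zolotarev.

-1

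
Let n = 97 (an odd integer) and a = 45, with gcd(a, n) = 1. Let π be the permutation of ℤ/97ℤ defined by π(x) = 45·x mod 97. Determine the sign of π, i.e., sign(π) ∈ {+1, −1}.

Trace 27: π^k(27) = [27, 51, 64, 67, 8, 69, 1] for k=0..6.
π_45 has 4 disjoint cycles with lengths [32, 32, 32, 1] on {0,…,96}.
Σ(ℓ_i−1) = 97−4 = 93; sign = (−1)^93 = -1.
Check: (45/97) = -1 by Zolotarev.

-1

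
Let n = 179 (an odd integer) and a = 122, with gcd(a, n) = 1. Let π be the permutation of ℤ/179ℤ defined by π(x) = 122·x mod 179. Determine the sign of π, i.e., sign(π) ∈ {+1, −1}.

Trace 170: π^k(170) = [170, 155, 115, 68, 62, 46, 63] for k=0..6.
Decompose π into cycles: lengths [178, 1] (2 cycles, including the fixed point 0).
With 2 cycles on 179 points, sign = (−1)^{179−2} = -1.
The Jacobi symbol (122|179) = -1 (Zolotarev) agrees.

-1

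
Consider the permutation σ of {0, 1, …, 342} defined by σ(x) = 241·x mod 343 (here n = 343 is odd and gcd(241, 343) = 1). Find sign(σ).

Trace 282: π^k(282) = [282, 48, 249, 327, 260, 234, 142] for k=0..6.
Cycle type of π: 294 + 42 + 6 + 1; total 4 cycles.
343 − 4 = 339 transpositions; sign(π) = (−1)^339 = -1.

-1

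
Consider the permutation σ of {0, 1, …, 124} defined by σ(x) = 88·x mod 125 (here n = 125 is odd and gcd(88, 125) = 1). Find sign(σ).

Start at x=4: 4 → 102 → 101 → 13 → 19 → 47 → 11 → … (one orbit).
The orbit structure of x ↦ 88x mod 125: 4 orbits of sizes [100, 20, 4, 1].
4 cycles on 125: each ℓ→(−1)^(ℓ−1), product (−1)^121 = -1.
Check: (88/125) = -1 by Zolotarev.

-1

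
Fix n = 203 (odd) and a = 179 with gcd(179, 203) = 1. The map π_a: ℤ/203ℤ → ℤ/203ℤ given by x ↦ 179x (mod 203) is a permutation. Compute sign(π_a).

+1

Trace 151: π^k(151) = [151, 30, 92, 25, 9, 190, 109] for k=0..6.
Decompose π into cycles: lengths [42, 42, 42, 42, 14, 14, 3, 3, 1] (9 cycles, including the fixed point 0).
Σ(ℓ_i−1) = 203−9 = 194; sign = (−1)^194 = +1.
Via Zolotarev, sign(π_{179}) = (179|203) = +1.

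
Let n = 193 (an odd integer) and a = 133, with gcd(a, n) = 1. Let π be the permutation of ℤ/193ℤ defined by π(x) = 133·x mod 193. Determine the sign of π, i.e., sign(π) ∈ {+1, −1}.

-1

Start at x=11: 11 → 112 → 35 → 23 → 164 → 3 → 13 → … (one orbit).
Decompose π into cycles: lengths [64, 64, 64, 1] (4 cycles, including the fixed point 0).
193 − 4 = 189 transpositions; sign(π) = (−1)^189 = -1.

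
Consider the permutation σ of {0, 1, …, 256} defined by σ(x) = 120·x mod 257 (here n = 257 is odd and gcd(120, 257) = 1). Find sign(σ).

Trace 249: π^k(249) = [249, 68, 193, 30, 2, 240, 16] for k=0..6.
9 cycles of lengths [32, 32, 32, 32, 32, 32, 32, 32, 1].
sign(π) = (−1)^{n − #cycles} = (−1)^{257−9} = (−1)^248 = +1.
Via Zolotarev, sign(π_{120}) = (120|257) = +1.

+1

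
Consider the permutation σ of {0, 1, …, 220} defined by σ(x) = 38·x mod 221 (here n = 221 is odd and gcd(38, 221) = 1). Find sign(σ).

Orbit of 64 under x↦38x: [64, 1, 38, 118]… (length divides ord_221(38)).
Decompose π into cycles: lengths [4, 4, 4, 4, 4, 4, 4, 4, 4, 4, 4, 4, 4, 4, 4, 4, 4, 4, 4, 4, 4, 4, 4, 4, 4, 4, 4, 4, 4, 4, 4, 4, 4, 4, 4, 4, 4, 4, 4, 4, 4, 4, 4, 4, 4, 4, 4, 4, 4, 4, 4, 4, 2, 2, 2, 2, 2, 2, 1] (59 cycles, including the fixed point 0).
221 − 59 = 162 transpositions; sign(π) = (−1)^162 = +1.

+1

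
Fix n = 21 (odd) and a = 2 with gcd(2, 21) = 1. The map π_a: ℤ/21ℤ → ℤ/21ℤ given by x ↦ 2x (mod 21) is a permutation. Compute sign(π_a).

-1

Orbit of 11 under x↦2x: [11, 1, 2, 4, 8, 16]… (length divides ord_21(2)).
π_2 has 6 disjoint cycles with lengths [6, 6, 3, 3, 2, 1] on {0,…,20}.
21 − 6 = 15 transpositions; sign(π) = (−1)^15 = -1.
Zolotarev: (2|21) = -1, matching the cycle-count sign.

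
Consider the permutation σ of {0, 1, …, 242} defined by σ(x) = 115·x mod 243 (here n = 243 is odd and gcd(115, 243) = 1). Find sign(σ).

+1

Trace 25: π^k(25) = [25, 202, 145, 151, 112, 1, 115] for k=0..6.
π_115 has 11 disjoint cycles with lengths [81, 81, 27, 27, 9, 9, 3, 3, 1, 1, 1] on {0,…,242}.
sign(π) = (−1)^{n − #cycles} = (−1)^{243−11} = (−1)^232 = +1.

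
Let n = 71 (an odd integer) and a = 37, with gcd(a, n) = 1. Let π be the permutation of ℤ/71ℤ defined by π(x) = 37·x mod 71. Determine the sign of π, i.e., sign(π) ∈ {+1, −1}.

Start at x=32: 32 → 48 → 1 → 37 → 20 → 30 → 45 → 32 (one orbit).
11 cycles of lengths [7, 7, 7, 7, 7, 7, 7, 7, 7, 7, 1].
sign(π) = (−1)^{n − #cycles} = (−1)^{71−11} = (−1)^60 = +1.
(37|71)_J = +1 (Zolotarev's lemma cross-check).

+1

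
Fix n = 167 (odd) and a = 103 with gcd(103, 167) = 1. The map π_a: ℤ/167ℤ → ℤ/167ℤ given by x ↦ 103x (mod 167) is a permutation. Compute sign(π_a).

Start at x=40: 40 → 112 → 13 → 3 → 142 → 97 → 138 → … (one orbit).
2 cycles of lengths [166, 1].
167 − 2 = 165 transpositions; sign(π) = (−1)^165 = -1.

-1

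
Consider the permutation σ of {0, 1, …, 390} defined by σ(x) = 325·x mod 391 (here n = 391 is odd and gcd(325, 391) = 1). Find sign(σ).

Orbit of 349 under x↦325x: [349, 35, 36, 361, 25, 305, 202]… (length divides ord_391(325)).
The orbit structure of x ↦ 325x mod 391: 9 orbits of sizes [88, 88, 88, 88, 11, 11, 8, 8, 1].
sign(π) = (−1)^{n − #cycles} = (−1)^{391−9} = (−1)^382 = +1.

+1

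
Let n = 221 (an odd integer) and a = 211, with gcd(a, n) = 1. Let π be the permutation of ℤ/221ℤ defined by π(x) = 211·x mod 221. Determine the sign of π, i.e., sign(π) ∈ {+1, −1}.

Trace 35: π^k(35) = [35, 92, 185, 139, 157, 198, 9] for k=0..6.
π_211 has 10 disjoint cycles with lengths [48, 48, 48, 48, 16, 3, 3, 3, 3, 1] on {0,…,220}.
sign(π) = (−1)^{n − #cycles} = (−1)^{221−10} = (−1)^211 = -1.
Via Zolotarev, sign(π_{211}) = (211|221) = -1.

-1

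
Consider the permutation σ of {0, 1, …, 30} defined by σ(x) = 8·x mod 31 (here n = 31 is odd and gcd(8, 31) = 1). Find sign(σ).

Orbit of 16 under x↦8x: [16, 4, 1, 8, 2]… (length divides ord_31(8)).
Cycle lengths of π_8 on ℤ/31ℤ: [5, 5, 5, 5, 5, 5, 1]; 7 cycles in total.
7 cycles on 31: each ℓ→(−1)^(ℓ−1), product (−1)^24 = +1.

+1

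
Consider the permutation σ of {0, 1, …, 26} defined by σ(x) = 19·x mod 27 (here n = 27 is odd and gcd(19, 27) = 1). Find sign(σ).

Start at x=1: 1 → 19 → 10 → 1 (one orbit).
Cycle lengths of π_19 on ℤ/27ℤ: [3, 3, 3, 3, 3, 3, 1, 1, 1, 1, 1, 1, 1, 1, 1]; 15 cycles in total.
27 − 15 = 12 transpositions; sign(π) = (−1)^12 = +1.
Check: (19/27) = +1 by Zolotarev.

+1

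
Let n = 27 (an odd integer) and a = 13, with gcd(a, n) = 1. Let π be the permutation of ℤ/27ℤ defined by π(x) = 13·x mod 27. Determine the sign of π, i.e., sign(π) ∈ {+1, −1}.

+1

Orbit of 7 under x↦13x: [7, 10, 22, 16, 19, 4, 25]… (length divides ord_27(13)).
The orbit structure of x ↦ 13x mod 27: 7 orbits of sizes [9, 9, 3, 3, 1, 1, 1].
n − c = 27 − 7 = 20; sign = (−1)^20 = +1.
(13|27)_J = +1 (Zolotarev's lemma cross-check).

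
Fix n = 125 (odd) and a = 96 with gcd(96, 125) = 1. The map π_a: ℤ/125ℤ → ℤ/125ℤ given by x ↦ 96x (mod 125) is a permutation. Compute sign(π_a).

Orbit of 46 under x↦96x: [46, 41, 61, 106, 51, 21, 16]… (length divides ord_125(96)).
The orbit structure of x ↦ 96x mod 125: 13 orbits of sizes [25, 25, 25, 25, 5, 5, 5, 5, 1, 1, 1, 1, 1].
Σ(ℓ_i−1) = 125−13 = 112; sign = (−1)^112 = +1.
Zolotarev: (96|125) = +1, matching the cycle-count sign.

+1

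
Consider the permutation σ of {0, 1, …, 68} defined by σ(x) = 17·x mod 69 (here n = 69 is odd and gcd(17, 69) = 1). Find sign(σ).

Start at x=38: 38 → 25 → 11 → 49 → 5 → 16 → 65 → … (one orbit).
Cycle lengths of π_17 on ℤ/69ℤ: [22, 22, 22, 2, 1]; 5 cycles in total.
With 5 cycles on 69 points, sign = (−1)^{69−5} = +1.
Via Zolotarev, sign(π_{17}) = (17|69) = +1.

+1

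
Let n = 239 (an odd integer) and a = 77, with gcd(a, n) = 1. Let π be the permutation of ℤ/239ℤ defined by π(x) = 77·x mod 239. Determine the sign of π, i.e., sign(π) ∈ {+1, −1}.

Orbit of 143 under x↦77x: [143, 17, 114, 174, 14, 122, 73]… (length divides ord_239(77)).
Decompose π into cycles: lengths [238, 1] (2 cycles, including the fixed point 0).
2 cycles on 239: each ℓ→(−1)^(ℓ−1), product (−1)^237 = -1.

-1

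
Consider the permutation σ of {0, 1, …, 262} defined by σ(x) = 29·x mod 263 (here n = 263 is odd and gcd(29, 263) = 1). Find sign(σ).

Start at x=111: 111 → 63 → 249 → 120 → 61 → 191 → 16 → … (one orbit).
The orbit structure of x ↦ 29x mod 263: 2 orbits of sizes [262, 1].
263 − 2 = 261 transpositions; sign(π) = (−1)^261 = -1.
(29|263)_J = -1 (Zolotarev's lemma cross-check).

-1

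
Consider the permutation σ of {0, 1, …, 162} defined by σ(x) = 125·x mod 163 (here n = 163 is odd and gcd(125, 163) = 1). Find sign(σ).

Trace 23: π^k(23) = [23, 104, 123, 53, 105, 85, 30] for k=0..6.
Cycle lengths of π_125 on ℤ/163ℤ: [18, 18, 18, 18, 18, 18, 18, 18, 18, 1]; 10 cycles in total.
10 cycles on 163: each ℓ→(−1)^(ℓ−1), product (−1)^153 = -1.

-1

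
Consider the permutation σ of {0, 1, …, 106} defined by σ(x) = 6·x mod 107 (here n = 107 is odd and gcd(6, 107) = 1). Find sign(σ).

Trace 11: π^k(11) = [11, 66, 75, 22, 25, 43, 44] for k=0..6.
The orbit structure of x ↦ 6x mod 107: 2 orbits of sizes [106, 1].
n − c = 107 − 2 = 105; sign = (−1)^105 = -1.

-1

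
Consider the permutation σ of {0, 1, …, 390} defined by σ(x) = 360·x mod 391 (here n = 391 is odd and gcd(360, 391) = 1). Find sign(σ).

+1

Orbit of 234 under x↦360x: [234, 175, 49, 45, 169, 235, 144]… (length divides ord_391(360)).
Decompose π into cycles: lengths [176, 176, 22, 16, 1] (5 cycles, including the fixed point 0).
sign(π) = (−1)^{n − #cycles} = (−1)^{391−5} = (−1)^386 = +1.
Check: (360/391) = +1 by Zolotarev.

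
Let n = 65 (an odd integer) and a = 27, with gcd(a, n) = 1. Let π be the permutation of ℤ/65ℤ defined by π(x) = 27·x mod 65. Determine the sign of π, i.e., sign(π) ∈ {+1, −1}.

Start at x=1: 1 → 27 → 14 → 53 → 1 (one orbit).
Cycle lengths of π_27 on ℤ/65ℤ: [4, 4, 4, 4, 4, 4, 4, 4, 4, 4, 4, 4, 4, 1, 1, 1, 1, 1, 1, 1, 1, 1, 1, 1, 1, 1]; 26 cycles in total.
26 cycles on 65: each ℓ→(−1)^(ℓ−1), product (−1)^39 = -1.

-1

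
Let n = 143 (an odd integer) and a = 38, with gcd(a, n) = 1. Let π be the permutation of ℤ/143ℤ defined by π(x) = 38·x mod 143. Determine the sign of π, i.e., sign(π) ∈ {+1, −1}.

Orbit of 12 under x↦38x: [12, 27, 25, 92, 64, 1, 38]… (length divides ord_143(38)).
The orbit structure of x ↦ 38x mod 143: 21 orbits of sizes [10, 10, 10, 10, 10, 10, 10, 10, 10, 10, 10, 10, 5, 5, 2, 2, 2, 2, 2, 2, 1].
n − c = 143 − 21 = 122; sign = (−1)^122 = +1.

+1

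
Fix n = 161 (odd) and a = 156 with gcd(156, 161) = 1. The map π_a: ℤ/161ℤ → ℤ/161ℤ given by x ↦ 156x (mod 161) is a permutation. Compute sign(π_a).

Trace 81: π^k(81) = [81, 78, 93, 18, 71, 128, 4] for k=0..6.
Decompose π into cycles: lengths [33, 33, 33, 33, 11, 11, 3, 3, 1] (9 cycles, including the fixed point 0).
9 cycles on 161: each ℓ→(−1)^(ℓ−1), product (−1)^152 = +1.

+1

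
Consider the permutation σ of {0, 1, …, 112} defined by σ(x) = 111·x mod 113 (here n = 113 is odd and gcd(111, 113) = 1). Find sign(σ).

Orbit of 105 under x↦111x: [105, 16, 81, 64, 98, 30, 53]… (length divides ord_113(111)).
5 cycles of lengths [28, 28, 28, 28, 1].
5 cycles on 113: each ℓ→(−1)^(ℓ−1), product (−1)^108 = +1.
Zolotarev: (111|113) = +1, matching the cycle-count sign.

+1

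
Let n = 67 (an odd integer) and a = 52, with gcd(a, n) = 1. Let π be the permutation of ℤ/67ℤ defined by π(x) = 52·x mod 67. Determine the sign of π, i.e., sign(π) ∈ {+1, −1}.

-1

Start at x=40: 40 → 3 → 22 → 5 → 59 → 53 → 9 → … (one orbit).
The orbit structure of x ↦ 52x mod 67: 4 orbits of sizes [22, 22, 22, 1].
With 4 cycles on 67 points, sign = (−1)^{67−4} = -1.
Zolotarev: (52|67) = -1, matching the cycle-count sign.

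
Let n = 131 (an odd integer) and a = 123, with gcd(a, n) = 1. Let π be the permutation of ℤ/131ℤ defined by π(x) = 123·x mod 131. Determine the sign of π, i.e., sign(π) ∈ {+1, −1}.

Orbit of 49 under x↦123x: [49, 1, 123, 64, 12, 35, 113]… (length divides ord_131(123)).
Cycle type of π: 65×2 + 1; total 3 cycles.
Σ(ℓ_i−1) = 131−3 = 128; sign = (−1)^128 = +1.
(123|131)_J = +1 (Zolotarev's lemma cross-check).

+1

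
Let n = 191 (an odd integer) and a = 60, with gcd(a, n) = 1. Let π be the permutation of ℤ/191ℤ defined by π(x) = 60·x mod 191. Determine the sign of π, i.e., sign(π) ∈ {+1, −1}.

+1

Trace 36: π^k(36) = [36, 59, 102, 8, 98, 150, 23] for k=0..6.
Cycle type of π: 95×2 + 1; total 3 cycles.
sign(π) = (−1)^{n − #cycles} = (−1)^{191−3} = (−1)^188 = +1.
Via Zolotarev, sign(π_{60}) = (60|191) = +1.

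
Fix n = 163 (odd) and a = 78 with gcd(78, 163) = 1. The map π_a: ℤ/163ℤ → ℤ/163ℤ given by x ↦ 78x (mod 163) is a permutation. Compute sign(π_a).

Start at x=23: 23 → 1 → 78 → 53 → 59 → 38 → 30 → … (one orbit).
The orbit structure of x ↦ 78x mod 163: 10 orbits of sizes [18, 18, 18, 18, 18, 18, 18, 18, 18, 1].
163 − 10 = 153 transpositions; sign(π) = (−1)^153 = -1.
(78|163)_J = -1 (Zolotarev's lemma cross-check).

-1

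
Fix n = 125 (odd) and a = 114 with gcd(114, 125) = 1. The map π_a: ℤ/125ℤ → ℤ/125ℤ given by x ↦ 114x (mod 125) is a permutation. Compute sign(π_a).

Orbit of 101 under x↦114x: [101, 14, 96, 69, 116, 99, 36]… (length divides ord_125(114)).
Cycle lengths of π_114 on ℤ/125ℤ: [50, 50, 10, 10, 2, 2, 1]; 7 cycles in total.
sign(π) = (−1)^{n − #cycles} = (−1)^{125−7} = (−1)^118 = +1.
Zolotarev: (114|125) = +1, matching the cycle-count sign.

+1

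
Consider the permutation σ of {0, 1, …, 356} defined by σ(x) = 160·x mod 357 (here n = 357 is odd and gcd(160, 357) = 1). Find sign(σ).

Orbit of 253 under x↦160x: [253, 139, 106, 181, 43, 97, 169]… (length divides ord_357(160)).
The orbit structure of x ↦ 160x mod 357: 33 orbits of sizes [16, 16, 16, 16, 16, 16, 16, 16, 16, 16, 16, 16, 16, 16, 16, 16, 16, 16, 16, 16, 16, 2, 2, 2, 2, 2, 2, 2, 2, 2, 1, 1, 1].
sign(π) = (−1)^{n − #cycles} = (−1)^{357−33} = (−1)^324 = +1.
Check: (160/357) = +1 by Zolotarev.

+1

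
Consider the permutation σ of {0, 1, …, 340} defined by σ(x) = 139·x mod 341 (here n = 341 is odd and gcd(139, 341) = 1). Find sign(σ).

+1

Orbit of 116 under x↦139x: [116, 97, 184, 1, 139, 225, 244]… (length divides ord_341(139)).
35 cycles of lengths [10, 10, 10, 10, 10, 10, 10, 10, 10, 10, 10, 10, 10, 10, 10, 10, 10, 10, 10, 10, 10, 10, 10, 10, 10, 10, 10, 10, 10, 10, 10, 10, 10, 10, 1].
n − c = 341 − 35 = 306; sign = (−1)^306 = +1.
Check: (139/341) = +1 by Zolotarev.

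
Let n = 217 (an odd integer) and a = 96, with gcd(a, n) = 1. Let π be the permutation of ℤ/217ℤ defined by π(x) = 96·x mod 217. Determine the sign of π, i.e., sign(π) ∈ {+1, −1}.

+1

Orbit of 121 under x↦96x: [121, 115, 190, 12, 67, 139, 107]… (length divides ord_217(96)).
Cycle type of π: 30×7 + 6 + 1; total 9 cycles.
sign(π) = (−1)^{n − #cycles} = (−1)^{217−9} = (−1)^208 = +1.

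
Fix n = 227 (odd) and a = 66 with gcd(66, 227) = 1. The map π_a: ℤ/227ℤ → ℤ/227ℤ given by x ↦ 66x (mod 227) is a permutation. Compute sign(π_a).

Start at x=42: 42 → 48 → 217 → 21 → 24 → 222 → 124 → … (one orbit).
π_66 has 2 disjoint cycles with lengths [226, 1] on {0,…,226}.
With 2 cycles on 227 points, sign = (−1)^{227−2} = -1.

-1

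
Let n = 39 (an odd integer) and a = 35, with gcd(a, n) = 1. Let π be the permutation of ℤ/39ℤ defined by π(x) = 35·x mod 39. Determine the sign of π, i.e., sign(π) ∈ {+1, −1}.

Trace 14: π^k(14) = [14, 22, 29, 1, 35, 16] for k=0..5.
Cycle lengths of π_35 on ℤ/39ℤ: [6, 6, 6, 6, 3, 3, 3, 3, 2, 1]; 10 cycles in total.
With 10 cycles on 39 points, sign = (−1)^{39−10} = -1.

-1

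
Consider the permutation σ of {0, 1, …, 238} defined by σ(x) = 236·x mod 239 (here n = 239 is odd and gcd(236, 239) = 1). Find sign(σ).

-1

Start at x=174: 174 → 195 → 132 → 82 → 232 → 21 → 176 → … (one orbit).
Decompose π into cycles: lengths [238, 1] (2 cycles, including the fixed point 0).
239 − 2 = 237 transpositions; sign(π) = (−1)^237 = -1.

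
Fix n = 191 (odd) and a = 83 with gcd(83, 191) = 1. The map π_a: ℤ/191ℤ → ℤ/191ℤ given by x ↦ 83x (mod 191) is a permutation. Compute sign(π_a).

Trace 166: π^k(166) = [166, 26, 57, 147, 168, 1, 83] for k=0..6.
Cycle lengths of π_83 on ℤ/191ℤ: [190, 1]; 2 cycles in total.
n − c = 191 − 2 = 189; sign = (−1)^189 = -1.

-1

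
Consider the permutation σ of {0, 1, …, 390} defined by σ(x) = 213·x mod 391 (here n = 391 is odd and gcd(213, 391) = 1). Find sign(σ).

Orbit of 256 under x↦213x: [256, 179, 200, 372, 254, 144, 174]… (length divides ord_391(213)).
π_213 has 9 disjoint cycles with lengths [88, 88, 88, 88, 11, 11, 8, 8, 1] on {0,…,390}.
9 cycles on 391: each ℓ→(−1)^(ℓ−1), product (−1)^382 = +1.
Via Zolotarev, sign(π_{213}) = (213|391) = +1.

+1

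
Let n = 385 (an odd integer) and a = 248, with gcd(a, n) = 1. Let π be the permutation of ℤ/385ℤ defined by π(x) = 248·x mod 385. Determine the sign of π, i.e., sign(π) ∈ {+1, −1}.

Start at x=327: 327 → 246 → 178 → 254 → 237 → 256 → 348 → … (one orbit).
14 cycles of lengths [60, 60, 60, 60, 30, 30, 20, 20, 12, 12, 10, 6, 4, 1].
14 cycles on 385: each ℓ→(−1)^(ℓ−1), product (−1)^371 = -1.

-1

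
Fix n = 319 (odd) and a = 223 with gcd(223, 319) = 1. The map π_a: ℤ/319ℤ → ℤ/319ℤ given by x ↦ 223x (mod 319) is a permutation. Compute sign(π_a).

+1

Start at x=23: 23 → 25 → 152 → 82 → 103 → 1 → 223 → … (one orbit).
π_223 has 15 disjoint cycles with lengths [35, 35, 35, 35, 35, 35, 35, 35, 7, 7, 7, 7, 5, 5, 1] on {0,…,318}.
Σ(ℓ_i−1) = 319−15 = 304; sign = (−1)^304 = +1.
Check: (223/319) = +1 by Zolotarev.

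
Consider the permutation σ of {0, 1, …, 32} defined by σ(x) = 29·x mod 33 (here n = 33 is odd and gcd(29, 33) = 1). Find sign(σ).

Start at x=4: 4 → 17 → 31 → 8 → 1 → 29 → 16 → … (one orbit).
The orbit structure of x ↦ 29x mod 33: 5 orbits of sizes [10, 10, 10, 2, 1].
5 cycles on 33: each ℓ→(−1)^(ℓ−1), product (−1)^28 = +1.
(29|33)_J = +1 (Zolotarev's lemma cross-check).

+1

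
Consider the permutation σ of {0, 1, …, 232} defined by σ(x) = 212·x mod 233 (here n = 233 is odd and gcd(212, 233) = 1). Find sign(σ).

Orbit of 42 under x↦212x: [42, 50, 115, 148, 154, 28, 111]… (length divides ord_233(212)).
π_212 has 2 disjoint cycles with lengths [232, 1] on {0,…,232}.
sign(π) = (−1)^{n − #cycles} = (−1)^{233−2} = (−1)^231 = -1.

-1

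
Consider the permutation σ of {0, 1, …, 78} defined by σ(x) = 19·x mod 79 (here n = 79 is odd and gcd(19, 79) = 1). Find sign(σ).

+1

Start at x=32: 32 → 55 → 18 → 26 → 20 → 64 → 31 → … (one orbit).
Cycle lengths of π_19 on ℤ/79ℤ: [39, 39, 1]; 3 cycles in total.
Σ(ℓ_i−1) = 79−3 = 76; sign = (−1)^76 = +1.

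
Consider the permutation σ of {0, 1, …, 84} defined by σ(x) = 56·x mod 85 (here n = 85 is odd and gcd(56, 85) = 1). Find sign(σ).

-1

Orbit of 6 under x↦56x: [6, 81, 31, 36, 61, 16, 46]… (length divides ord_85(56)).
Decompose π into cycles: lengths [16, 16, 16, 16, 16, 1, 1, 1, 1, 1] (10 cycles, including the fixed point 0).
10 cycles on 85: each ℓ→(−1)^(ℓ−1), product (−1)^75 = -1.
Via Zolotarev, sign(π_{56}) = (56|85) = -1.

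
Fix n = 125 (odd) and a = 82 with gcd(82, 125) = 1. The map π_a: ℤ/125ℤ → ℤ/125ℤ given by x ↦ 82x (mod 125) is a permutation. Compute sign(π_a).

Orbit of 101 under x↦82x: [101, 32, 124, 43, 26, 7, 74]… (length divides ord_125(82)).
Cycle type of π: 20×5 + 4×6 + 1; total 12 cycles.
sign(π) = (−1)^{n − #cycles} = (−1)^{125−12} = (−1)^113 = -1.
Zolotarev: (82|125) = -1, matching the cycle-count sign.

-1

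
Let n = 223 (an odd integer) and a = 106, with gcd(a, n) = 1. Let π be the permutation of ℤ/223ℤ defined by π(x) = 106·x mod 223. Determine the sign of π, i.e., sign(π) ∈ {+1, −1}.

+1

Start at x=38: 38 → 14 → 146 → 89 → 68 → 72 → 50 → … (one orbit).
Decompose π into cycles: lengths [111, 111, 1] (3 cycles, including the fixed point 0).
With 3 cycles on 223 points, sign = (−1)^{223−3} = +1.
Check: (106/223) = +1 by Zolotarev.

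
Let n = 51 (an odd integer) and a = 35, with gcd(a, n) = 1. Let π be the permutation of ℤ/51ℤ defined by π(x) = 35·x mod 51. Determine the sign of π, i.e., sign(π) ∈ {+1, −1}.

-1

Start at x=1: 1 → 35 → 1 (one orbit).
Cycle type of π: 2×17 + 1×17; total 34 cycles.
51 − 34 = 17 transpositions; sign(π) = (−1)^17 = -1.
Zolotarev: (35|51) = -1, matching the cycle-count sign.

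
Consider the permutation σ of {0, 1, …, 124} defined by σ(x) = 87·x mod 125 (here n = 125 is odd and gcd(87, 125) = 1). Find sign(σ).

-1

Trace 31: π^k(31) = [31, 72, 14, 93, 91, 42, 29] for k=0..6.
4 cycles of lengths [100, 20, 4, 1].
n − c = 125 − 4 = 121; sign = (−1)^121 = -1.
The Jacobi symbol (87|125) = -1 (Zolotarev) agrees.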